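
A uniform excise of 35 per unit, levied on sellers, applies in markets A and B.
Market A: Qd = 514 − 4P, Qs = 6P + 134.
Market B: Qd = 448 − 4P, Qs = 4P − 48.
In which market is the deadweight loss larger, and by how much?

Market A, by 245.

Market A: pre-tax P* = 38, Q* = 362; post-tax Q = 278; deadweight loss = 1470.
Market B: pre-tax P* = 62, Q* = 200; post-tax Q = 130; deadweight loss = 1225.
Difference: 1470 vs 1225 → market A is larger by 245.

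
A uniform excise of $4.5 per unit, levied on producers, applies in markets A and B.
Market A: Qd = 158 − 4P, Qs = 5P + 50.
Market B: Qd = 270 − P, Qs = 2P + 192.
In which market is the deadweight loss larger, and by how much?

Market A, by $15.75.

Market A: pre-tax P* = $12, Q* = 110; post-tax Q = 100; deadweight loss = $22.5.
Market B: pre-tax P* = $26, Q* = 244; post-tax Q = 241; deadweight loss = $6.75.
Difference: $22.5 vs $6.75 → market A is larger by $15.75.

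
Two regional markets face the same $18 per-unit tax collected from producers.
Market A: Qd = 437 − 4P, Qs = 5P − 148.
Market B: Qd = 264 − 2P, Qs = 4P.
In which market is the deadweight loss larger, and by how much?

Market A: pre-tax P* = $65, Q* = 177; post-tax Q = 137; deadweight loss = $360.
Market B: pre-tax P* = $44, Q* = 176; post-tax Q = 152; deadweight loss = $216.
Difference: $360 vs $216 → market A is larger by $144.

Market A, by $144.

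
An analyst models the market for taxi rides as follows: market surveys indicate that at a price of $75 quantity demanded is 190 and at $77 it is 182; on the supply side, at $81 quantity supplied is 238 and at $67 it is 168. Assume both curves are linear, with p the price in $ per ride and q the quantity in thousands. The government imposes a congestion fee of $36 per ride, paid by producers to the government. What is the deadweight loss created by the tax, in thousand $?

Demand slope: (182 − 190)/(77 − 75) = -4, so qd = 490 − 4p.
Supply slope: (168 − 238)/(67 − 81) = 5, so qs = 5p − 167.
Without the tax, 490 − 4p = 5p − 167 gives 9p = 657, so p* = $73 and q* = 198.
With the tax collected from producers, supply shifts: qs = 5(p − 36) − 167.
Solving gives q = 118 with consumers paying $93 and producers receiving $57 (the $36 wedge).
Quantity falls by |ΔQ| = |198 − 118| = 80.
DWL = ½ · t · |ΔQ| = ½ · 36 · 80 = $1440.

Deadweight loss = $1440 thousand.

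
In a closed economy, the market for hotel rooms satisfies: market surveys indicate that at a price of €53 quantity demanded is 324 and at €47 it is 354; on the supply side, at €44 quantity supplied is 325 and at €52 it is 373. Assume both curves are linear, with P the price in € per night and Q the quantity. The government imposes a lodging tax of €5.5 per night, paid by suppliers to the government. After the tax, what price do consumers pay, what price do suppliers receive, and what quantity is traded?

Demand slope: (354 − 324)/(47 − 53) = -5, so Qd = 589 − 5P.
Supply slope: (373 − 325)/(52 − 44) = 6, so Qs = 6P + 61.
Without the tax, 589 − 5P = 6P + 61 gives 11P = 528, so P* = €48 and Q* = 349.
With the tax collected from suppliers, supply shifts: Qs = 6(P − 5.5) + 61.
Solving gives Q = 334 with consumers paying €51 and suppliers receiving €45.5 (the €5.5 wedge).
The less price-elastic side of the market bears the larger share of a per-unit tax.

Consumers pay €51; suppliers receive €45.5; quantity = 334.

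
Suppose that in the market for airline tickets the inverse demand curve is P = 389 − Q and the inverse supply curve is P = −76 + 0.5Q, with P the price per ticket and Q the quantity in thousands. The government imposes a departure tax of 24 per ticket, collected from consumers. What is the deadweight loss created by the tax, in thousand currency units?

Deadweight loss = 192 thousand.

Inverting to Q(P) form: Qd = 389 − P; Qs = 2P + 152.
Before the tax: set 389 − P = 2P + 152 → P* = 79, Q* = 310.
With the tax collected from consumers, demand (in seller-price terms) shifts: Qd = 389 − (P + 24).
Solving gives Q = 294 with consumers paying 95 and producers receiving 71 (the 24 wedge).
Quantity falls by |ΔQ| = |310 − 294| = 16.
DWL = ½ · t · |ΔQ| = ½ · 24 · 16 = 192.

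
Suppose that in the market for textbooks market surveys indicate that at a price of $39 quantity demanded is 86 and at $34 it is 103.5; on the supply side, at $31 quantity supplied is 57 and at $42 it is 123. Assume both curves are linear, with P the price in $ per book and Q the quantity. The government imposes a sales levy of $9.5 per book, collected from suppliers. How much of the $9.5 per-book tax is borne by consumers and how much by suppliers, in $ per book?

Demand slope: (103.5 − 86)/(34 − 39) = -3.5, so Qd = 222.5 − 3.5P.
Supply slope: (123 − 57)/(42 − 31) = 6, so Qs = 6P − 129.
Before the tax: set 222.5 − 3.5P = 6P − 129 → P* = $37, Q* = 93.
With the tax collected from suppliers, supply shifts: Qs = 6(P − 9.5) − 129.
New equilibrium: consumers pay $43, suppliers receive $33.5, Q = 72. (Wedge: Pb − Ps = 9.5.)
Burden on consumers: $6; on suppliers: $3.5. (They sum to $9.5.)

Consumers bear $6 per book; suppliers bear $3.5 per book.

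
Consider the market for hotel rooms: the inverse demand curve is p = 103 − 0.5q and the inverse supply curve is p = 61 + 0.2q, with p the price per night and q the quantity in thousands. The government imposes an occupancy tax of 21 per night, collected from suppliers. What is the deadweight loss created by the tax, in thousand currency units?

Deadweight loss = 315 thousand.

Inverting to q(p) form: qd = 206 − 2p; qs = 5p − 305.
Without the tax, 206 − 2p = 5p − 305 gives 7p = 511, so p* = 73 and q* = 60.
With the tax collected from suppliers, supply shifts: qs = 5(p − 21) − 305.
Solving gives q = 30 with buyers paying 88 and suppliers receiving 67 (the 21 wedge).
Quantity falls by |ΔQ| = |60 − 30| = 30.
DWL = ½ · t · |ΔQ| = ½ · 21 · 30 = 315.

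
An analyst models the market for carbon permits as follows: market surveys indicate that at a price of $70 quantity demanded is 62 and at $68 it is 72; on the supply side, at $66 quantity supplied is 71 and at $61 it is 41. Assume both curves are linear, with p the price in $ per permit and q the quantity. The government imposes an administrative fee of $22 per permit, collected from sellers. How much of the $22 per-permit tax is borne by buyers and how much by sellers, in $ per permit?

Demand slope: (72 − 62)/(68 − 70) = -5, so qd = 412 − 5p.
Supply slope: (41 − 71)/(61 − 66) = 6, so qs = 6p − 325.
Before the tax: set 412 − 5p = 6p − 325 → p* = $67, q* = 77.
With the tax collected from sellers, supply shifts: qs = 6(p − 22) − 325.
Solving gives q = 17 with buyers paying $79 and sellers receiving $57 (the $22 wedge).
Burden on buyers: $12; on sellers: $10. (They sum to $22.)

Buyers bear $12 per permit; sellers bear $10 per permit.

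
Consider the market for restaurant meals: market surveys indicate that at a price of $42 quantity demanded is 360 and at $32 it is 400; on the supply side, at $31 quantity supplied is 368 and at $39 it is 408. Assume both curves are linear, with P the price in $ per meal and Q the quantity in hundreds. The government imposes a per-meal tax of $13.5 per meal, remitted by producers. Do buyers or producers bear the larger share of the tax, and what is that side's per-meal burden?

Buyers bear the larger share: $7.5 per meal.

Demand slope: (400 − 360)/(32 − 42) = -4, so Qd = 528 − 4P.
Supply slope: (408 − 368)/(39 − 31) = 5, so Qs = 5P + 213.
Without the tax, 528 − 4P = 5P + 213 gives 9P = 315, so P* = $35 and Q* = 388.
With the tax collected from producers, supply shifts: Qs = 5(P − 13.5) + 213.
Solving gives Q = 358 with buyers paying $42.5 and producers receiving $29 (the $13.5 wedge).
Per-meal burden: buyers $7.5, producers $6.
Buyers take the larger share because demand is less price-elastic here (demand slope 4 vs supply slope 5).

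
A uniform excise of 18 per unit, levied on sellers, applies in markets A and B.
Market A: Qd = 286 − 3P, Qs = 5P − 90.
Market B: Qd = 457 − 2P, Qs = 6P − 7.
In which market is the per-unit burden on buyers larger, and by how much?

Market B, by 2.25.

Market A: pre-tax P* = 47, Q* = 145; post-tax Q = 111.25; per-unit burden on buyers = 11.25.
Market B: pre-tax P* = 58, Q* = 341; post-tax Q = 314; per-unit burden on buyers = 13.5.
Difference: 11.25 vs 13.5 → market B is larger by 2.25.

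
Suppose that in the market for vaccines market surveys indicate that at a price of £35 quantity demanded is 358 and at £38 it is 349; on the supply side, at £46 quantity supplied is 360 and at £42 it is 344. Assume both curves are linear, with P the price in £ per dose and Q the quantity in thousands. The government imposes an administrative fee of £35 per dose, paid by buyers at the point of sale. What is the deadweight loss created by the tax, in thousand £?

Deadweight loss = £1050 thousand.

Demand slope: (349 − 358)/(38 − 35) = -3, so Qd = 463 − 3P.
Supply slope: (344 − 360)/(42 − 46) = 4, so Qs = 4P + 176.
Without the tax, 463 − 3P = 4P + 176 gives 7P = 287, so P* = £41 and Q* = 340.
With the tax collected from buyers, demand (in seller-price terms) shifts: Qd = 463 − 3(P + 35).
New equilibrium: buyers pay £61, suppliers receive £26, Q = 280. (Wedge: Pb − Ps = 35.)
Quantity falls by |ΔQ| = |340 − 280| = 60.
DWL = ½ · t · |ΔQ| = ½ · 35 · 60 = £1050.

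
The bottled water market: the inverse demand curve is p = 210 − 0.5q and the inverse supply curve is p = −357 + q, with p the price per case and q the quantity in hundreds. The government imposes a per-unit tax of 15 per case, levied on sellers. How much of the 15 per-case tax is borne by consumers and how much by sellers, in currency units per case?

Consumers bear 5 per case; sellers bear 10 per case.

Rewrite in direct form: qd = 420 − 2p and qs = p + 357.
Before the tax: set 420 − 2p = p + 357 → p* = 21, q* = 378.
With the tax collected from sellers, supply shifts: qs = (p − 15) + 357.
Solving gives q = 368 with consumers paying 26 and sellers receiving 11 (the 15 wedge).
Burden on consumers: 5; on sellers: 10. (They sum to 15.)
The less price-elastic side of the market bears the larger share of a per-unit tax.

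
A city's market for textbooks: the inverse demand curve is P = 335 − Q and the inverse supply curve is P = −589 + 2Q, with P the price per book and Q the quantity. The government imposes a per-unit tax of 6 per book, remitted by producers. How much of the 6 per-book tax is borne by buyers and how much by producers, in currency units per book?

Inverting to Q(P) form: Qd = 335 − P; Qs = 0.5P + 294.5.
Without the tax, 335 − P = 0.5P + 294.5 gives 1.5P = 40.5, so P* = 27 and Q* = 308.
With the tax collected from producers, supply shifts: Qs = 0.5(P − 6) + 294.5.
Solving gives Q = 306 with buyers paying 29 and producers receiving 23 (the 6 wedge).
Burden on buyers: 2; on producers: 4. (They sum to 6.)

Buyers bear 2 per book; producers bear 4 per book.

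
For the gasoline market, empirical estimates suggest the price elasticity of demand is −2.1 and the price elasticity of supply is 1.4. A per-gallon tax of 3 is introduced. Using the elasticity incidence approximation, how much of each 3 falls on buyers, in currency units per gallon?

Buyers bear ≈ 1.2 per gallon.

Incidence ratio: buyers' share ≈ εs / (εs + |εd|) = 1.4 / (1.4 + 2.1) = 0.4.
So buyers bear ≈ 0.4 × 3 = 1.2; producers bear 1.8.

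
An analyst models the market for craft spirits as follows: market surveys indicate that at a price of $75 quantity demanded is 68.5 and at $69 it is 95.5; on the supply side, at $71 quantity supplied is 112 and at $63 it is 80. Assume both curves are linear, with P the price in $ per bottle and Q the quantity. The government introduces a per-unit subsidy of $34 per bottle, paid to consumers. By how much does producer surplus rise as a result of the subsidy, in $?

Producer surplus rises by $2448.

Demand slope: (95.5 − 68.5)/(69 − 75) = -4.5, so Qd = 406 − 4.5P.
Supply slope: (80 − 112)/(63 − 71) = 4, so Qs = 4P − 172.
Without the subsidy, 406 − 4.5P = 4P − 172 gives 8.5P = 578, so P* = $68 and Q* = 100.
With a per-unit subsidy paid to consumers, each effectively pays P − 34, so demand becomes Qd = 406 − 4.5(P − 34).
Solving gives Q = 172 with consumers paying $52 and suppliers receiving $86 (the $34 wedge).
ΔPS is the trapezoid between Q = 172 and Q = 100 of height $18: ½ · (100 + 172) · 18 = $2448.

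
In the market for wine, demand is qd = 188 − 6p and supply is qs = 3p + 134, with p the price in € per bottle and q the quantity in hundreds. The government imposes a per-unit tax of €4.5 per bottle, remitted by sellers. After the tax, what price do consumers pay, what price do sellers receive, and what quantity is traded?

Before the tax: set 188 − 6p = 3p + 134 → p* = €6, q* = 152.
With the tax collected from sellers, supply shifts: qs = 3(p − 4.5) + 134.
New equilibrium: consumers pay €7.5, sellers receive €3, q = 143. (Wedge: pb − ps = 4.5.)

Consumers pay €7.5; sellers receive €3; quantity = 143.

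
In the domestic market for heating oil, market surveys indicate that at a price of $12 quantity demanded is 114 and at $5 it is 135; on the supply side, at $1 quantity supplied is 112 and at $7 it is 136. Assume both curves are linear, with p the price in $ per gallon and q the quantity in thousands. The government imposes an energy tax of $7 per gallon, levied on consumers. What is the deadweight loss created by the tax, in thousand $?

Deadweight loss = $42 thousand.

Demand slope: (135 − 114)/(5 − 12) = -3, so qd = 150 − 3p.
Supply slope: (136 − 112)/(7 − 1) = 4, so qs = 4p + 108.
Without the tax, 150 − 3p = 4p + 108 gives 7p = 42, so p* = $6 and q* = 132.
With the tax collected from consumers, demand (in seller-price terms) shifts: qd = 150 − 3(p + 7).
New equilibrium: consumers pay $10, sellers receive $3, q = 120. (Wedge: pb − ps = 7.)
Quantity falls by |ΔQ| = |132 − 120| = 12.
DWL = ½ · t · |ΔQ| = ½ · 7 · 12 = $42.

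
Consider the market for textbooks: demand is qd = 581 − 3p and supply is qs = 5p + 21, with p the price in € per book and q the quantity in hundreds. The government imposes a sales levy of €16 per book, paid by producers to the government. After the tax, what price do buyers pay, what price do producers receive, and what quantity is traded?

Buyers pay €80; producers receive €64; quantity = 341.

Before the tax: set 581 − 3p = 5p + 21 → p* = €70, q* = 371.
With the tax collected from producers, supply shifts: qs = 5(p − 16) + 21.
New equilibrium: buyers pay €80, producers receive €64, q = 341. (Wedge: pb − ps = 16.)
The less price-elastic side of the market bears the larger share of a per-unit tax.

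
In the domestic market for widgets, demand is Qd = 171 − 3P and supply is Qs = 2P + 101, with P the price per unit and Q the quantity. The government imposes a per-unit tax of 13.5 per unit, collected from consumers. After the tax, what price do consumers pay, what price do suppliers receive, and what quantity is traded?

Before the tax: set 171 − 3P = 2P + 101 → P* = 14, Q* = 129.
With the tax collected from consumers, demand (in seller-price terms) shifts: Qd = 171 − 3(P + 13.5).
Solving gives Q = 112.8 with consumers paying 19.4 and suppliers receiving 5.9 (the 13.5 wedge).

Consumers pay 19.4; suppliers receive 5.9; quantity = 112.8.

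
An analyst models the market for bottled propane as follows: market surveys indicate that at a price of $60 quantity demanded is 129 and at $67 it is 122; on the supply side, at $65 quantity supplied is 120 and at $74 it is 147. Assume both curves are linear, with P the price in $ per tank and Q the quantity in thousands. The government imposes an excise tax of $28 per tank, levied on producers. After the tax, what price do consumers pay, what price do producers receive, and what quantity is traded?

Demand slope: (122 − 129)/(67 − 60) = -1, so Qd = 189 − P.
Supply slope: (147 − 120)/(74 − 65) = 3, so Qs = 3P − 75.
Without the tax, 189 − P = 3P − 75 gives 4P = 264, so P* = $66 and Q* = 123.
With the tax collected from producers, supply shifts: Qs = 3(P − 28) − 75.
Solving gives Q = 102 with consumers paying $87 and producers receiving $59 (the $28 wedge).
The less price-elastic side of the market bears the larger share of a per-unit tax.

Consumers pay $87; producers receive $59; quantity = 102.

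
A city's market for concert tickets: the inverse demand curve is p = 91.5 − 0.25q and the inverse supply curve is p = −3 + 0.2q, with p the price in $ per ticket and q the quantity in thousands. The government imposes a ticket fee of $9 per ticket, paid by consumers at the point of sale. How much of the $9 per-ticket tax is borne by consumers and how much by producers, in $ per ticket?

Consumers bear $5 per ticket; producers bear $4 per ticket.

Rewrite in direct form: qd = 366 − 4p and qs = 5p + 15.
Before the tax: set 366 − 4p = 5p + 15 → p* = $39, q* = 210.
With the tax collected from consumers, demand (in seller-price terms) shifts: qd = 366 − 4(p + 9).
Solving gives q = 190 with consumers paying $44 and producers receiving $35 (the $9 wedge).
Burden on consumers: $5; on producers: $4. (They sum to $9.)
The less price-elastic side of the market bears the larger share of a per-unit tax.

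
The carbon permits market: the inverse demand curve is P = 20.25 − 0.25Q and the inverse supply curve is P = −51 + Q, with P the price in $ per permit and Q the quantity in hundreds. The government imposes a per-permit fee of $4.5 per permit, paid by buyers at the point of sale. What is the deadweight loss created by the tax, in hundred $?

Deadweight loss = $8.1 hundred.

Rewrite in direct form: Qd = 81 − 4P and Qs = P + 51.
Before the tax: set 81 − 4P = P + 51 → P* = $6, Q* = 57.
With the tax collected from buyers, demand (in seller-price terms) shifts: Qd = 81 − 4(P + 4.5).
New equilibrium: buyers pay $6.9, suppliers receive $2.4, Q = 53.4. (Wedge: Pb − Ps = 4.5.)
Quantity falls by |ΔQ| = |57 − 53.4| = 3.6.
DWL = ½ · t · |ΔQ| = ½ · 4.5 · 3.6 = $8.1.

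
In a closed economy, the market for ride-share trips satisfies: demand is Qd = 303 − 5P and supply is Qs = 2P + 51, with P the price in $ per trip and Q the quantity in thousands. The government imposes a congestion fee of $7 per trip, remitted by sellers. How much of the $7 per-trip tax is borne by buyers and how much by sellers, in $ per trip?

Buyers bear $2 per trip; sellers bear $5 per trip.

Before the tax: set 303 − 5P = 2P + 51 → P* = $36, Q* = 123.
With the tax collected from sellers, supply shifts: Qs = 2(P − 7) + 51.
New equilibrium: buyers pay $38, sellers receive $31, Q = 113. (Wedge: Pb − Ps = 7.)
Burden on buyers: $2; on sellers: $5. (They sum to $7.)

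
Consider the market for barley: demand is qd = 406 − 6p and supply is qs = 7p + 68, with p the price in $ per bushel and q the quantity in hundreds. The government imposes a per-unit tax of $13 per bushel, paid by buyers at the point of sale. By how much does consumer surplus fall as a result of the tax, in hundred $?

Before the tax: set 406 − 6p = 7p + 68 → p* = $26, q* = 250.
With the tax collected from buyers, demand (in seller-price terms) shifts: qd = 406 − 6(p + 13).
Solving gives q = 208 with buyers paying $33 and producers receiving $20 (the $13 wedge).
ΔCS is the trapezoid between Q = 208 and Q = 250 of height $7: ½ · (250 + 208) · 7 = $1603.

Consumer surplus falls by $1603 hundred.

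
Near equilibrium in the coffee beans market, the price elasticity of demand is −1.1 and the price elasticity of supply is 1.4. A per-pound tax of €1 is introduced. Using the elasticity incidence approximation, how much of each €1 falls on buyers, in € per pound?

Buyers bear ≈ €0.56 per pound.

Incidence ratio: buyers' share ≈ εs / (εs + |εd|) = 1.4 / (1.4 + 1.1) = 0.56.
So buyers bear ≈ 0.56 × €1 = €0.56; sellers bear €0.44.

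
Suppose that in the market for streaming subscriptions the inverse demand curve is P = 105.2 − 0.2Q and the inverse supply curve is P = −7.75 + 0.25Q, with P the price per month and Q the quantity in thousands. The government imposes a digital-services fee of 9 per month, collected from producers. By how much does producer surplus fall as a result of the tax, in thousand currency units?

Rewrite in direct form: Qd = 526 − 5P and Qs = 4P + 31.
Before the tax: set 526 − 5P = 4P + 31 → P* = 55, Q* = 251.
With the tax collected from producers, supply shifts: Qs = 4(P − 9) + 31.
Solving gives Q = 231 with consumers paying 59 and producers receiving 50 (the 9 wedge).
ΔPS is the trapezoid between Q = 231 and Q = 251 of height 5: ½ · (251 + 231) · 5 = 1205.

Producer surplus falls by 1205 thousand.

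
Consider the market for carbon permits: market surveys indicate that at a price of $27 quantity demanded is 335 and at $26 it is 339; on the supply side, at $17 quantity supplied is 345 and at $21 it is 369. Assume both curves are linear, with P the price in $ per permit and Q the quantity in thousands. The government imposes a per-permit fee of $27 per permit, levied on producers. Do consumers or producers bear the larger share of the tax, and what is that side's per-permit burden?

Consumers bear the larger share: $16.2 per permit.

Demand slope: (339 − 335)/(26 − 27) = -4, so Qd = 443 − 4P.
Supply slope: (369 − 345)/(21 − 17) = 6, so Qs = 6P + 243.
Without the tax, 443 − 4P = 6P + 243 gives 10P = 200, so P* = $20 and Q* = 363.
With the tax collected from producers, supply shifts: Qs = 6(P − 27) + 243.
New equilibrium: consumers pay $36.2, producers receive $9.2, Q = 298.2. (Wedge: Pb − Ps = 27.)
Per-permit burden: consumers $16.2, producers $10.8.
Consumers take the larger share because demand is less price-elastic here (demand slope 4 vs supply slope 6).
The less price-elastic side of the market bears the larger share of a per-unit tax.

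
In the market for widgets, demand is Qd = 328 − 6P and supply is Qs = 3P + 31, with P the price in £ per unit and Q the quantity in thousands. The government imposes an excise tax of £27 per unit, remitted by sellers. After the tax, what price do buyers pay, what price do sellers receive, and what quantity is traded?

Buyers pay £42; sellers receive £15; quantity = 76.

Without the tax, 328 − 6P = 3P + 31 gives 9P = 297, so P* = £33 and Q* = 130.
With the tax collected from sellers, supply shifts: Qs = 3(P − 27) + 31.
New equilibrium: buyers pay £42, sellers receive £15, Q = 76. (Wedge: Pb − Ps = 27.)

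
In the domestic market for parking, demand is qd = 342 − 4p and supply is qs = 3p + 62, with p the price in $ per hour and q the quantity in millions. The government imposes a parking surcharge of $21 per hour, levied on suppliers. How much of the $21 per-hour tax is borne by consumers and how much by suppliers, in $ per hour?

Without the tax, 342 − 4p = 3p + 62 gives 7p = 280, so p* = $40 and q* = 182.
With the tax collected from suppliers, supply shifts: qs = 3(p − 21) + 62.
Solving gives q = 146 with consumers paying $49 and suppliers receiving $28 (the $21 wedge).
Burden on consumers: $9; on suppliers: $12. (They sum to $21.)
The less price-elastic side of the market bears the larger share of a per-unit tax.

Consumers bear $9 per hour; suppliers bear $12 per hour.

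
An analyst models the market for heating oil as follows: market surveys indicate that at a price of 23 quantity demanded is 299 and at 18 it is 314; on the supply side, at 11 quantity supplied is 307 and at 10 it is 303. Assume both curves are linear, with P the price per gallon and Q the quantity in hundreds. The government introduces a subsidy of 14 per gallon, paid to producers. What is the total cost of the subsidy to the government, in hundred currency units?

Government outlay = 4858 hundred.

Demand slope: (314 − 299)/(18 − 23) = -3, so Qd = 368 − 3P.
Supply slope: (303 − 307)/(10 − 11) = 4, so Qs = 4P + 263.
Without the subsidy, 368 − 3P = 4P + 263 gives 7P = 105, so P* = 15 and Q* = 323.
With a per-unit subsidy paid to producers, each receives P + 14 per unit sold, so supply becomes Qs = 4(P + 14) + 263.
New equilibrium: consumers pay 7, producers receive 21, Q = 347. (Wedge: Pb − Ps = −14.)
Outlay = t · Q = 14 · 347 = 4858.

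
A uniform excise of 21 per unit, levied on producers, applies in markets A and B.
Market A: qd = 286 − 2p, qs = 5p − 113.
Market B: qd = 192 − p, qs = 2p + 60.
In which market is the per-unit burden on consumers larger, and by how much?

Market A, by 1.

Market A: pre-tax p* = 57, q* = 172; post-tax q = 142; per-unit burden on consumers = 15.
Market B: pre-tax p* = 44, q* = 148; post-tax q = 134; per-unit burden on consumers = 14.
Difference: 15 vs 14 → market A is larger by 1.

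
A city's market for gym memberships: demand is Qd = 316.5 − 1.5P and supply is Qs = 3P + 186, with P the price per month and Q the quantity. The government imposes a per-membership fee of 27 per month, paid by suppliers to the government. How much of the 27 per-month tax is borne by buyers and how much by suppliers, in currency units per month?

Buyers bear 18 per month; suppliers bear 9 per month.

Before the tax: set 316.5 − 1.5P = 3P + 186 → P* = 29, Q* = 273.
With the tax collected from suppliers, supply shifts: Qs = 3(P − 27) + 186.
Solving gives Q = 246 with buyers paying 47 and suppliers receiving 20 (the 27 wedge).
Burden on buyers: 18; on suppliers: 9. (They sum to 27.)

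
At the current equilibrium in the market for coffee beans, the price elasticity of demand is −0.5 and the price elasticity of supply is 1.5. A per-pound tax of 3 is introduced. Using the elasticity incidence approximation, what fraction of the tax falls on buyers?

Buyers' share ≈ 0.75.

Incidence ratio: buyers' share ≈ εs / (εs + |εd|) = 1.5 / (1.5 + 0.5) = 0.75.
Supply is the more elastic side, so buyers bear the larger share.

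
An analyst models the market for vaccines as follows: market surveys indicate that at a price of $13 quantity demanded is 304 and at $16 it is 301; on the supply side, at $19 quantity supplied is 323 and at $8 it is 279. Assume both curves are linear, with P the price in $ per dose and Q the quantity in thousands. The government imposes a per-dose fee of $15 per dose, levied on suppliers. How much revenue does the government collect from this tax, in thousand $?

Demand slope: (301 − 304)/(16 − 13) = -1, so Qd = 317 − P.
Supply slope: (279 − 323)/(8 − 19) = 4, so Qs = 4P + 247.
Without the tax, 317 − P = 4P + 247 gives 5P = 70, so P* = $14 and Q* = 303.
With the tax collected from suppliers, supply shifts: Qs = 4(P − 15) + 247.
New equilibrium: buyers pay $26, suppliers receive $11, Q = 291. (Wedge: Pb − Ps = 15.)
Revenue = t · Q = 15 · 291 = $4365.

Tax revenue = $4365 thousand.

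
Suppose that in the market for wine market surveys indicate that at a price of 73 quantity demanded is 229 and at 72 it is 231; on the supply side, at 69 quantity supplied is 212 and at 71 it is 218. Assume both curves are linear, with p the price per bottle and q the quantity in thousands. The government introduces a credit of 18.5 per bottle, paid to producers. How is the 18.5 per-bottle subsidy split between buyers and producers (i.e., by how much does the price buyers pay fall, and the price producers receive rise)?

Demand slope: (231 − 229)/(72 − 73) = -2, so qd = 375 − 2p.
Supply slope: (218 − 212)/(71 − 69) = 3, so qs = 3p + 5.
Before the subsidy: set 375 − 2p = 3p + 5 → p* = 74, q* = 227.
With a per-unit subsidy paid to producers, each receives p + 18.5 per unit sold, so supply becomes qs = 3(p + 18.5) + 5.
New equilibrium: buyers pay 62.9, producers receive 81.4, q = 249.2. (Wedge: pb − ps = −18.5.)
Gain to buyers: 11.1; to producers: 7.4. (They sum to 18.5.)

Buyers gain 11.1 per bottle; producers gain 7.4 per bottle.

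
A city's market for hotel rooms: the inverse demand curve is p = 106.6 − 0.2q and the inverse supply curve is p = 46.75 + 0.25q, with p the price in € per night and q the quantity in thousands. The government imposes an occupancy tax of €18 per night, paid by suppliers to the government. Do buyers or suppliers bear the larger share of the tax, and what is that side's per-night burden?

Rewrite in direct form: qd = 533 − 5p and qs = 4p − 187.
Before the tax: set 533 − 5p = 4p − 187 → p* = €80, q* = 133.
With the tax collected from suppliers, supply shifts: qs = 4(p − 18) − 187.
New equilibrium: buyers pay €88, suppliers receive €70, q = 93. (Wedge: pb − ps = 18.)
Per-night burden: buyers €8, suppliers €10.
Suppliers take the larger share because supply is less price-elastic here (demand slope 5 vs supply slope 4).

Suppliers bear the larger share: €10 per night.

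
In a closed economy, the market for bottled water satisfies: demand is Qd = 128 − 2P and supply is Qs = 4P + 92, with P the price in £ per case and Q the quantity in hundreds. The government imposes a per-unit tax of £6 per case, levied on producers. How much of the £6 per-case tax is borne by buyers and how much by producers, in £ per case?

Buyers bear £4 per case; producers bear £2 per case.

Without the tax, 128 − 2P = 4P + 92 gives 6P = 36, so P* = £6 and Q* = 116.
With the tax collected from producers, supply shifts: Qs = 4(P − 6) + 92.
Solving gives Q = 108 with buyers paying £10 and producers receiving £4 (the £6 wedge).
Burden on buyers: £4; on producers: £2. (They sum to £6.)
The less price-elastic side of the market bears the larger share of a per-unit tax.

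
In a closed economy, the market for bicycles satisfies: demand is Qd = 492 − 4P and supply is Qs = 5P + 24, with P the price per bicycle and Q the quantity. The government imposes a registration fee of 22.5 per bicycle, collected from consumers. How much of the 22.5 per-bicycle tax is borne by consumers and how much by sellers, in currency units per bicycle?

Before the tax: set 492 − 4P = 5P + 24 → P* = 52, Q* = 284.
With the tax collected from consumers, demand (in seller-price terms) shifts: Qd = 492 − 4(P + 22.5).
Solving gives Q = 234 with consumers paying 64.5 and sellers receiving 42 (the 22.5 wedge).
Burden on consumers: 12.5; on sellers: 10. (They sum to 22.5.)

Consumers bear 12.5 per bicycle; sellers bear 10 per bicycle.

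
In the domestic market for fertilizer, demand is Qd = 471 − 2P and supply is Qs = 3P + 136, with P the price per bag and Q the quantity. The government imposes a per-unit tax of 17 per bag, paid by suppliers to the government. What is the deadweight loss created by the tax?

Deadweight loss = 173.4.

Before the tax: set 471 − 2P = 3P + 136 → P* = 67, Q* = 337.
With the tax collected from suppliers, supply shifts: Qs = 3(P − 17) + 136.
New equilibrium: consumers pay 77.2, suppliers receive 60.2, Q = 316.6. (Wedge: Pb − Ps = 17.)
Quantity falls by |ΔQ| = |337 − 316.6| = 20.4.
DWL = ½ · t · |ΔQ| = ½ · 17 · 20.4 = 173.4.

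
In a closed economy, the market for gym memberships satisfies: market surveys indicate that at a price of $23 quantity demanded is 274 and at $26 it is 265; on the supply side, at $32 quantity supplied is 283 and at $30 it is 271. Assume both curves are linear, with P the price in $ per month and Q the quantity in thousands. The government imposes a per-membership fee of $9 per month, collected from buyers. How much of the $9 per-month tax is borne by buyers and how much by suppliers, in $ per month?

Buyers bear $6 per month; suppliers bear $3 per month.

Demand slope: (265 − 274)/(26 − 23) = -3, so Qd = 343 − 3P.
Supply slope: (271 − 283)/(30 − 32) = 6, so Qs = 6P + 91.
Without the tax, 343 − 3P = 6P + 91 gives 9P = 252, so P* = $28 and Q* = 259.
With the tax collected from buyers, demand (in seller-price terms) shifts: Qd = 343 − 3(P + 9).
Solving gives Q = 241 with buyers paying $34 and suppliers receiving $25 (the $9 wedge).
Burden on buyers: $6; on suppliers: $3. (They sum to $9.)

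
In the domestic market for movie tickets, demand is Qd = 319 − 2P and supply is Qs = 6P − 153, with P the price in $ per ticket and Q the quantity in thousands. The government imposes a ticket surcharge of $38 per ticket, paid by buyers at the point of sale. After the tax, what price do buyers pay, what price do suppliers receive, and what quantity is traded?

Buyers pay $87.5; suppliers receive $49.5; quantity = 144.

Before the tax: set 319 − 2P = 6P − 153 → P* = $59, Q* = 201.
With the tax collected from buyers, demand (in seller-price terms) shifts: Qd = 319 − 2(P + 38).
Solving gives Q = 144 with buyers paying $87.5 and suppliers receiving $49.5 (the $38 wedge).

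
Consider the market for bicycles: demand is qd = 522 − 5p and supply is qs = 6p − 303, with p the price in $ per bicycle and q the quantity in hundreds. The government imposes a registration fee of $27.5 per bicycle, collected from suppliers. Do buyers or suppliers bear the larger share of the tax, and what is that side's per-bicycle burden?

Buyers bear the larger share: $15 per bicycle.

Before the tax: set 522 − 5p = 6p − 303 → p* = $75, q* = 147.
With the tax collected from suppliers, supply shifts: qs = 6(p − 27.5) − 303.
New equilibrium: buyers pay $90, suppliers receive $62.5, q = 72. (Wedge: pb − ps = 27.5.)
Per-bicycle burden: buyers $15, suppliers $12.5.
Buyers take the larger share because demand is less price-elastic here (demand slope 5 vs supply slope 6).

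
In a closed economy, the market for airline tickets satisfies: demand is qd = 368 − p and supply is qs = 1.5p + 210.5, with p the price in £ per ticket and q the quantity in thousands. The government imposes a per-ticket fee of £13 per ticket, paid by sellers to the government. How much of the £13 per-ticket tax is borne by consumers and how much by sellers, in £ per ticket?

Consumers bear £7.8 per ticket; sellers bear £5.2 per ticket.

Without the tax, 368 − p = 1.5p + 210.5 gives 2.5p = 157.5, so p* = £63 and q* = 305.
With the tax collected from sellers, supply shifts: qs = 1.5(p − 13) + 210.5.
Solving gives q = 297.2 with consumers paying £70.8 and sellers receiving £57.8 (the £13 wedge).
Burden on consumers: £7.8; on sellers: £5.2. (They sum to £13.)
The less price-elastic side of the market bears the larger share of a per-unit tax.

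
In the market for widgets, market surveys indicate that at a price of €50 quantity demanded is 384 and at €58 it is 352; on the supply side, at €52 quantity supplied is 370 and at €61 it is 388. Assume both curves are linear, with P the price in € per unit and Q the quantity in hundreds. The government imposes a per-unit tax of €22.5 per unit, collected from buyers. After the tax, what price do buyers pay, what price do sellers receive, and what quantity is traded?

Demand slope: (352 − 384)/(58 − 50) = -4, so Qd = 584 − 4P.
Supply slope: (388 − 370)/(61 − 52) = 2, so Qs = 2P + 266.
Before the tax: set 584 − 4P = 2P + 266 → P* = €53, Q* = 372.
With the tax collected from buyers, demand (in seller-price terms) shifts: Qd = 584 − 4(P + 22.5).
Solving gives Q = 342 with buyers paying €60.5 and sellers receiving €38 (the €22.5 wedge).

Buyers pay €60.5; sellers receive €38; quantity = 342.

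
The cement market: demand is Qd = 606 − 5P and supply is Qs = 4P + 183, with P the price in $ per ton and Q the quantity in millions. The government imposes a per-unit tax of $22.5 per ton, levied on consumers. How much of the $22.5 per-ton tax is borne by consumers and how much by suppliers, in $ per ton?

Without the tax, 606 − 5P = 4P + 183 gives 9P = 423, so P* = $47 and Q* = 371.
With the tax collected from consumers, demand (in seller-price terms) shifts: Qd = 606 − 5(P + 22.5).
Solving gives Q = 321 with consumers paying $57 and suppliers receiving $34.5 (the $22.5 wedge).
Burden on consumers: $10; on suppliers: $12.5. (They sum to $22.5.)
The less price-elastic side of the market bears the larger share of a per-unit tax.

Consumers bear $10 per ton; suppliers bear $12.5 per ton.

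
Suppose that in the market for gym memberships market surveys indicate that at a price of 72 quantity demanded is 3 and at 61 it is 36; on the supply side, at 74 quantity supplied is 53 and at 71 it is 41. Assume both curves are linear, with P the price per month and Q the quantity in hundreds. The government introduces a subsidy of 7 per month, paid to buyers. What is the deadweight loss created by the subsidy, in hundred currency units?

Demand slope: (36 − 3)/(61 − 72) = -3, so Qd = 219 − 3P.
Supply slope: (41 − 53)/(71 − 74) = 4, so Qs = 4P − 243.
Without the subsidy, 219 − 3P = 4P − 243 gives 7P = 462, so P* = 66 and Q* = 21.
With a per-unit subsidy paid to buyers, each effectively pays P − 7, so demand becomes Qd = 219 − 3(P − 7).
Solving gives Q = 33 with buyers paying 62 and sellers receiving 69 (the 7 wedge).
Quantity rises by |ΔQ| = |21 − 33| = 12.
DWL = ½ · t · |ΔQ| = ½ · 7 · 12 = 42.

Deadweight loss = 42 hundred.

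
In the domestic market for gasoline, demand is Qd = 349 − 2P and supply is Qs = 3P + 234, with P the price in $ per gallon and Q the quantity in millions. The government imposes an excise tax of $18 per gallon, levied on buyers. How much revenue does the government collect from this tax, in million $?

Without the tax, 349 − 2P = 3P + 234 gives 5P = 115, so P* = $23 and Q* = 303.
With the tax collected from buyers, demand (in seller-price terms) shifts: Qd = 349 − 2(P + 18).
Solving gives Q = 281.4 with buyers paying $33.8 and sellers receiving $15.8 (the $18 wedge).
Revenue = t · Q = 18 · 281.4 = $5065.2.

Tax revenue = $5065.2 million.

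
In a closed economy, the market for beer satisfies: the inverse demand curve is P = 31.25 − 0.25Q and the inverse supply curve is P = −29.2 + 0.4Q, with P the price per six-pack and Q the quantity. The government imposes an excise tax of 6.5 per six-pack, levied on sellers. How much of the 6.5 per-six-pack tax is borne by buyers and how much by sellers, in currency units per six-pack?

Buyers bear 2.5 per six-pack; sellers bear 4 per six-pack.

Rewrite in direct form: Qd = 125 − 4P and Qs = 2.5P + 73.
Before the tax: set 125 − 4P = 2.5P + 73 → P* = 8, Q* = 93.
With the tax collected from sellers, supply shifts: Qs = 2.5(P − 6.5) + 73.
New equilibrium: buyers pay 10.5, sellers receive 4, Q = 83. (Wedge: Pb − Ps = 6.5.)
Burden on buyers: 2.5; on sellers: 4. (They sum to 6.5.)
The less price-elastic side of the market bears the larger share of a per-unit tax.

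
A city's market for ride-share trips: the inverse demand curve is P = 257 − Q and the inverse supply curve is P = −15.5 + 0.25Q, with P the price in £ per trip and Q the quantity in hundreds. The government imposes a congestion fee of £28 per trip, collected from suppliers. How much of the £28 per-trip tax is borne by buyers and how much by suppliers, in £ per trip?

Buyers bear £22.4 per trip; suppliers bear £5.6 per trip.

Rewrite in direct form: Qd = 257 − P and Qs = 4P + 62.
Before the tax: set 257 − P = 4P + 62 → P* = £39, Q* = 218.
With the tax collected from suppliers, supply shifts: Qs = 4(P − 28) + 62.
New equilibrium: buyers pay £61.4, suppliers receive £33.4, Q = 195.6. (Wedge: Pb − Ps = 28.)
Burden on buyers: £22.4; on suppliers: £5.6. (They sum to £28.)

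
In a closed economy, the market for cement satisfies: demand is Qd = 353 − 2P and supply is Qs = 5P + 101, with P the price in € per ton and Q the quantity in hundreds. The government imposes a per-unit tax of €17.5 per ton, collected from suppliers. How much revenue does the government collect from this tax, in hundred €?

Tax revenue = €4480 hundred.

Without the tax, 353 − 2P = 5P + 101 gives 7P = 252, so P* = €36 and Q* = 281.
With the tax collected from suppliers, supply shifts: Qs = 5(P − 17.5) + 101.
New equilibrium: buyers pay €48.5, suppliers receive €31, Q = 256. (Wedge: Pb − Ps = 17.5.)
Revenue = t · Q = 17.5 · 256 = €4480.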